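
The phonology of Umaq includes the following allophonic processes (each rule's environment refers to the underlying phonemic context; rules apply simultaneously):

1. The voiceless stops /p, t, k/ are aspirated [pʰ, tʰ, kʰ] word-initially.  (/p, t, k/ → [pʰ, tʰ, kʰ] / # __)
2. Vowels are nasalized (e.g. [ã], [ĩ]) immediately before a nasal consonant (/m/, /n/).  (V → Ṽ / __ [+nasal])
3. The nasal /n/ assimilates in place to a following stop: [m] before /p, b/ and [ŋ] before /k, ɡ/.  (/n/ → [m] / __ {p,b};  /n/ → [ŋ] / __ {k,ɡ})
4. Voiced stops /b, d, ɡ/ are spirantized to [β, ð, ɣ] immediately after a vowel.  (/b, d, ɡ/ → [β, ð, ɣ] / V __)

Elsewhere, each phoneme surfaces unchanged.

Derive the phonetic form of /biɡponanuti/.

[biɣpõnãnuti]

/b/ — word-initial; rule 4 does not apply here → [b].
/i/ (between /b/ and /ɡ/) is in the target of rule 2 but the environment (before a nasal consonant) is not met → [i].
/ɡ/ (between /i/ and /p/): immediately after a vowel, so rule 4 applies → [ɣ].
/p/ — between /ɡ/ and /o/; rule 1 does not apply here → [p].
Rule 2 applies to /o/ (between /p/ and /n/: before a nasal consonant) → [õ].
/n/ — between /o/ and /a/; rule 3 does not apply here → [n].
/a/ (between /n/ and /n/): before a nasal consonant, so rule 2 applies → [ã].
/n/ — between /a/ and /u/; rule 3 does not apply here → [n].
/u/ — between /n/ and /t/; rule 2 does not apply here → [u].
/t/ (between /u/ and /i/): rule 1 targets it, but not word-initially → unchanged [t].
/i/ (word-final) fails the environment for rule 2, so it stays [i].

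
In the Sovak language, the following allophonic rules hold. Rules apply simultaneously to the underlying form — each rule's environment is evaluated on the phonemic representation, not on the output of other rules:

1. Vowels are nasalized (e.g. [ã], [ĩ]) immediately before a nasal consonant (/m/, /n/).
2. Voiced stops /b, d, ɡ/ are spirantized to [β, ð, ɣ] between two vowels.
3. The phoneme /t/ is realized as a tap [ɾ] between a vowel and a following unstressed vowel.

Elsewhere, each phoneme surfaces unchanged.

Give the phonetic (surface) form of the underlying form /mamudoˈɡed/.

[mãmuðoˈɣed]

/m/ (word-initial): no rule targets it → [m].
/a/ (between /m/ and /m/) occurs before a nasal consonant → [ã] by rule 1.
/m/ — not in any rule's target class → [m].
/u/ (between /m/ and /d/) fails the environment for rule 1, so it stays [u].
/d/ — between /u/ and /o/, between two vowels — surfaces as [ð] (rule 2).
/o/ (between /d/ and /ɡ/) fails the environment for rule 1, so it stays [o].
Rule 2 applies to /ɡ/ (between /o/ and /e/: between two vowels) → [ɣ].
/e/ (between /ɡ/ and /d/): rule 1 targets it, but not before a nasal consonant → unchanged [e].
/d/ (word-final): rule 2 targets it, but not between two vowels → unchanged [d].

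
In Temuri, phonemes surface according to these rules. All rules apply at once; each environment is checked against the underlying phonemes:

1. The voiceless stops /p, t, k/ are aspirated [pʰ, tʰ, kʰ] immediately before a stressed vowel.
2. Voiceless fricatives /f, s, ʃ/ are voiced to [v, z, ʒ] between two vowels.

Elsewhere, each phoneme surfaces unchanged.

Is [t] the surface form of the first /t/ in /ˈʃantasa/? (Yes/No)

/t/ (between /n/ and /a/): rule 1 targets it, but not immediately before a stressed vowel → unchanged [t].
The actual realization is [t], which matches [t].

Yes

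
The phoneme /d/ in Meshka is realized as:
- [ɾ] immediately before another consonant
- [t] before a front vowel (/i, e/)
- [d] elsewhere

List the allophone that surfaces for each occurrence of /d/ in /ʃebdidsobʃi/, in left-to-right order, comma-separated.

Occurrence 1 (position 4): before a front vowel (/i, e/) → [t].
Occurrence 2 (position 6): immediately before another consonant → [ɾ].

[t], [ɾ]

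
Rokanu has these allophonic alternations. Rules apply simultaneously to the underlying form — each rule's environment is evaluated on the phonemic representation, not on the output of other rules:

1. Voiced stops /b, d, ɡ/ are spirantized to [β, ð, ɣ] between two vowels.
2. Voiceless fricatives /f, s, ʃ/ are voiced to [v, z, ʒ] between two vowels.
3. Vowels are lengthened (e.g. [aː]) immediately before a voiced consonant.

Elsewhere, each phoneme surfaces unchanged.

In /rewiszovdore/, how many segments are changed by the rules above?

Segments that undergo a rule: /e/ → [eː] (rule 3); /o/ → [oː] (rule 3); /o/ → [oː] (rule 3).
All other segments surface unchanged.

3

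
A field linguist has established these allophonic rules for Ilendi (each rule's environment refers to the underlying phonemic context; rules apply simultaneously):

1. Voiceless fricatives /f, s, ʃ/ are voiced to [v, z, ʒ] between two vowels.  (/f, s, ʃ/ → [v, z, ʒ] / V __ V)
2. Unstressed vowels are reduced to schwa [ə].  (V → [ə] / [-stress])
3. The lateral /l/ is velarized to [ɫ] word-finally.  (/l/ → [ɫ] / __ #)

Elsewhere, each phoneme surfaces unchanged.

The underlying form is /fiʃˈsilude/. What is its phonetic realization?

[fəʃˈsilədə]

/f/ (word-initial) is in the target of rule 1 but the environment (between two vowels) is not met → [f].
/i/ meets the environment for rule 2 (in an unstressed syllable) → [ə].
/ʃ/ — between /i/ and /s/; rule 1 does not apply here → [ʃ].
/s/ (between /ʃ/ and /i/) is in the target of rule 1 but the environment (between two vowels) is not met → [s].
/i/ — between /s/ and /l/; rule 2 does not apply here → [i].
/l/ (between /i/ and /u/): rule 3 targets it, but not word-finally → unchanged [l].
/u/ (between /l/ and /d/): in an unstressed syllable, so rule 2 applies → [ə].
/e/ — word-final, in an unstressed syllable — surfaces as [ə] (rule 2).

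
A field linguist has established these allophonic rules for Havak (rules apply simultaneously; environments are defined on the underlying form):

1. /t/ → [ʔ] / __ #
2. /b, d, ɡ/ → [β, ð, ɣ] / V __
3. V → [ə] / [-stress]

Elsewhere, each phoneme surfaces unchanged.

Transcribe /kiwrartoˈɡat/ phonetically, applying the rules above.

[kəwrərtəˈɣaʔ]

/k/ — not in any rule's target class → [k].
/i/ (between /k/ and /w/): in an unstressed syllable, so rule 3 applies → [ə].
/w/ (between /i/ and /r/): no rule targets it → [w].
/r/ (between /w/ and /a/) is unaffected → [r].
/a/ — between /r/ and /r/, in an unstressed syllable — surfaces as [ə] (rule 3).
/r/ stays [r].
/t/ (between /r/ and /o/): rule 1 targets it, but not word-finally → unchanged [t].
/o/ (between /t/ and /ɡ/): in an unstressed syllable, so rule 3 applies → [ə].
/ɡ/ (between /o/ and /a/) occurs immediately after a vowel → [ɣ] by rule 2.
/a/ (between /ɡ/ and /t/): rule 3 targets it, but not in an unstressed syllable → unchanged [a].
Rule 1 applies to /t/ (word-final: word-finally) → [ʔ].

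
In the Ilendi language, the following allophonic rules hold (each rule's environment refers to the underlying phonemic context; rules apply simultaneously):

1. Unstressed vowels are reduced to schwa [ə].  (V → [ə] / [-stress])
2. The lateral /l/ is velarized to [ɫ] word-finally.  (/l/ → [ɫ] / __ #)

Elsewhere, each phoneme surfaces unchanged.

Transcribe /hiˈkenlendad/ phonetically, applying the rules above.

/h/ (word-initial) is unaffected → [h].
/i/ (between /h/ and /k/) occurs in an unstressed syllable → [ə] by rule 1.
/k/ — not in any rule's target class → [k].
/e/ (between /k/ and /n/) fails the environment for rule 1, so it stays [e].
/n/ (between /e/ and /l/) is unaffected → [n].
/l/ (between /n/ and /e/) fails the environment for rule 2, so it stays [l].
Rule 1 applies to /e/ (between /l/ and /n/: in an unstressed syllable) → [ə].
/n/ — not in any rule's target class → [n].
/d/ (between /n/ and /a/): no rule targets it → [d].
/a/ (between /d/ and /d/): in an unstressed syllable, so rule 1 applies → [ə].
/d/ (word-final): no rule targets it → [d].

[həˈkenləndəd]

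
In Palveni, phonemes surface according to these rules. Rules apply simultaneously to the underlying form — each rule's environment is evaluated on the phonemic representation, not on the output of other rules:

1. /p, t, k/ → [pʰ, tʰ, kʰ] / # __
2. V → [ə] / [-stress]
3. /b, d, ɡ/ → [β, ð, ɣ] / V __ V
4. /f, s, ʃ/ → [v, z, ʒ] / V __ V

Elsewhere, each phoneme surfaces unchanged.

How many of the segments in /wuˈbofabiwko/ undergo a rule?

7

Segments that undergo a rule: /u/ → [ə] (rule 2); /b/ → [β] (rule 3); /f/ → [v] (rule 4); /a/ → [ə] (rule 2); /b/ → [β] (rule 3); /i/ → [ə] (rule 2); /o/ → [ə] (rule 2).
All other segments surface unchanged.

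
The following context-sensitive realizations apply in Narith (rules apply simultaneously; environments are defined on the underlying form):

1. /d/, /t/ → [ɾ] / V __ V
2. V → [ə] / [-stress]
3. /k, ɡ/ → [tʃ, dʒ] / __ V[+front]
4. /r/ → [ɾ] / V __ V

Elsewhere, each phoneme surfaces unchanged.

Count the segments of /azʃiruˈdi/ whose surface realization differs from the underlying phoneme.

Segments that undergo a rule: /a/ → [ə] (rule 2); /i/ → [ə] (rule 2); /r/ → [ɾ] (rule 4); /u/ → [ə] (rule 2); /d/ → [ɾ] (rule 1).
All other segments surface unchanged.

5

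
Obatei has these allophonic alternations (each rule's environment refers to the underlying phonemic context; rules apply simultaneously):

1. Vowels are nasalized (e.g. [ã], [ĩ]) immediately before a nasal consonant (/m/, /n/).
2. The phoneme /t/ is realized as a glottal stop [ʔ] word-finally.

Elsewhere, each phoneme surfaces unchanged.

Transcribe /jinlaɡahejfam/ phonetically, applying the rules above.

/j/ stays [j].
Rule 1 applies to /i/ (between /j/ and /n/: before a nasal consonant) → [ĩ].
/n/ (between /i/ and /l/): no rule targets it → [n].
/l/ (between /n/ and /a/): no rule targets it → [l].
/a/ (between /l/ and /ɡ/) fails the environment for rule 1, so it stays [a].
/ɡ/ stays [ɡ].
/a/ — between /ɡ/ and /h/; rule 1 does not apply here → [a].
/h/ (between /a/ and /e/) is unaffected → [h].
/e/ — between /h/ and /j/; rule 1 does not apply here → [e].
/j/ (between /e/ and /f/): no rule targets it → [j].
/f/ (between /j/ and /a/): no rule targets it → [f].
Rule 1 applies to /a/ (between /f/ and /m/: before a nasal consonant) → [ã].
/m/ (word-final) is unaffected → [m].

[jĩnlaɡahejfãm]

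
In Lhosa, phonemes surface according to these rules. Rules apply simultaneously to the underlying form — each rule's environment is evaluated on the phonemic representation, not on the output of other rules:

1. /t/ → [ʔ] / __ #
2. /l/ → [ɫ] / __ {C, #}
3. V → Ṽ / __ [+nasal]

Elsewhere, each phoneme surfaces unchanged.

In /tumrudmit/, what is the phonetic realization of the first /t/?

/t/ (word-initial) is in the target of rule 1 but the environment (word-finally) is not met → [t].

[t]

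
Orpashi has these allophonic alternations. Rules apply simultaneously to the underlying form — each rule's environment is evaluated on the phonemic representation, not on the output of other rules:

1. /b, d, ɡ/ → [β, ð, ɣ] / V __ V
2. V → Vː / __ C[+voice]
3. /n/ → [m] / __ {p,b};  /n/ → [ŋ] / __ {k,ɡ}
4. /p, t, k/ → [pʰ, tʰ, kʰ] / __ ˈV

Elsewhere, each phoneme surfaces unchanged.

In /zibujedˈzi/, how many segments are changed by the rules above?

Segments that undergo a rule: /i/ → [iː] (rule 2); /b/ → [β] (rule 1); /u/ → [uː] (rule 2); /e/ → [eː] (rule 2).
All other segments surface unchanged.

4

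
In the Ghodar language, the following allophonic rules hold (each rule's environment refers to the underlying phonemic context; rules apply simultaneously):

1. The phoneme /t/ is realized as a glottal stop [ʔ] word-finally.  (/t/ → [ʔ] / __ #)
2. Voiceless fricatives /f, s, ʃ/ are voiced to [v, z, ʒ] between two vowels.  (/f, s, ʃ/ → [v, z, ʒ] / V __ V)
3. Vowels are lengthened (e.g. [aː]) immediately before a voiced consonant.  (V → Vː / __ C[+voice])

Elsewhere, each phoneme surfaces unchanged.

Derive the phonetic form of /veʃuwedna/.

/e/ (between /v/ and /ʃ/) is in the target of rule 3 but the environment (before a voiced consonant) is not met → [e].
/ʃ/ (between /e/ and /u/) occurs between two vowels → [ʒ] by rule 2.
Rule 3 applies to /u/ (between /ʃ/ and /w/: before a voiced consonant) → [uː].
/e/ (between /w/ and /d/): before a voiced consonant, so rule 3 applies → [eː].
/a/ (word-final) fails the environment for rule 3, so it stays [a].

[veʒuːweːdna]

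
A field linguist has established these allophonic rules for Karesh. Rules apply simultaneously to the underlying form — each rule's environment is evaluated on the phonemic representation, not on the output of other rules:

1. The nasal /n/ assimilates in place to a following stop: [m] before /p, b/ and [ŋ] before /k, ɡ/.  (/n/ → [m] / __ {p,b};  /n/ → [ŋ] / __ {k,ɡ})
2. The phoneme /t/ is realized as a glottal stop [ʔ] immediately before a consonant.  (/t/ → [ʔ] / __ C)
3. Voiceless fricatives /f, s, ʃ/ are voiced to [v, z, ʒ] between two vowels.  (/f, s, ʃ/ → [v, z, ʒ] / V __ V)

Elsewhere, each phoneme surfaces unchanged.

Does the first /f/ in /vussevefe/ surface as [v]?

Yes

/f/ meets the environment for rule 3 (between two vowels) → [v].
The actual realization is [v], which matches [v].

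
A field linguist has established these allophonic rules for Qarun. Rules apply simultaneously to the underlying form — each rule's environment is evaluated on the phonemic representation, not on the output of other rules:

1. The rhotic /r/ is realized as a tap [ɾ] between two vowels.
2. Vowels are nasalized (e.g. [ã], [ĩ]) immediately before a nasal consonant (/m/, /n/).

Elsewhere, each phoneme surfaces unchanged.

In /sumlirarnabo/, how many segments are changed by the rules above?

2

Segments that undergo a rule: /u/ → [ũ] (rule 2); /r/ → [ɾ] (rule 1).
All other segments surface unchanged.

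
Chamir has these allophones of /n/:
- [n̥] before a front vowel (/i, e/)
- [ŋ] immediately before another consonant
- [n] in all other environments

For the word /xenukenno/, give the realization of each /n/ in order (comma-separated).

Occurrence 1 (position 3): no conditioning environment matches → elsewhere allophone [n].
Occurrence 2 (position 7): immediately before another consonant → [ŋ].
Occurrence 3 (position 8): no conditioning environment matches → elsewhere allophone [n].

[n], [ŋ], [n]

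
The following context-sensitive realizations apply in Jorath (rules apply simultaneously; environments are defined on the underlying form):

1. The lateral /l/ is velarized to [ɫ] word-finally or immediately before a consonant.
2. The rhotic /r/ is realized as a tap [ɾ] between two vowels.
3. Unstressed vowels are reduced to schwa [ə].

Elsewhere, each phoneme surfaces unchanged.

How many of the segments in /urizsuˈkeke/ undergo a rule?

5

Segments that undergo a rule: /u/ → [ə] (rule 3); /r/ → [ɾ] (rule 2); /i/ → [ə] (rule 3); /u/ → [ə] (rule 3); /e/ → [ə] (rule 3).
All other segments surface unchanged.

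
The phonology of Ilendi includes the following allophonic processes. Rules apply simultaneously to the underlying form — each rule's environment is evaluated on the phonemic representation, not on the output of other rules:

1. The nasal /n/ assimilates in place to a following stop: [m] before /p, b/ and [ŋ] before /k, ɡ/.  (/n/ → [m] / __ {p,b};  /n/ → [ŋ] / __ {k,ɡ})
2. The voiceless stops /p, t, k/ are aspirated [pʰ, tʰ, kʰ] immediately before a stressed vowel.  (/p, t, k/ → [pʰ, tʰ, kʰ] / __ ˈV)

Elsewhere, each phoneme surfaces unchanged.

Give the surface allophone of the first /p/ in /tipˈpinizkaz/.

/p/ (between /i/ and /p/): rule 2 targets it, but not immediately before a stressed vowel → unchanged [p].

[p]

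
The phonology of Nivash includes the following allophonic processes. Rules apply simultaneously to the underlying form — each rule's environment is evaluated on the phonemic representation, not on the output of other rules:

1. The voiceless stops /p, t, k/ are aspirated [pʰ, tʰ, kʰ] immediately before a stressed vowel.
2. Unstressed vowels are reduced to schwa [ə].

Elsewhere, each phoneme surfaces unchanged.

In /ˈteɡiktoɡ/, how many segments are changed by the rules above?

Segments that undergo a rule: /t/ → [tʰ] (rule 1); /i/ → [ə] (rule 2); /o/ → [ə] (rule 2).
All other segments surface unchanged.

3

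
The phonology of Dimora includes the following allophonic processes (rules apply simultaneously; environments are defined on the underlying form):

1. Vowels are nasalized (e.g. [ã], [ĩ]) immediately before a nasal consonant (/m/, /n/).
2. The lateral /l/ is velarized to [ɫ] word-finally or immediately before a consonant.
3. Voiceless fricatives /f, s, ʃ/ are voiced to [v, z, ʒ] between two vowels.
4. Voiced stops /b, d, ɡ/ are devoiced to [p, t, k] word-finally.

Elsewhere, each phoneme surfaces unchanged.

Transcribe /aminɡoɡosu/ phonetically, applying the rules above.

/a/ meets the environment for rule 1 (before a nasal consonant) → [ã].
/m/ (between /a/ and /i/): no rule targets it → [m].
Rule 1 applies to /i/ (between /m/ and /n/: before a nasal consonant) → [ĩ].
/n/ stays [n].
/ɡ/ (between /n/ and /o/): rule 4 targets it, but not word-finally → unchanged [ɡ].
/o/ (between /ɡ/ and /ɡ/) fails the environment for rule 1, so it stays [o].
/ɡ/ — between /o/ and /o/; rule 4 does not apply here → [ɡ].
/o/ — between /ɡ/ and /s/; rule 1 does not apply here → [o].
/s/ meets the environment for rule 3 (between two vowels) → [z].
/u/ (word-final) is in the target of rule 1 but the environment (before a nasal consonant) is not met → [u].

[ãmĩnɡoɡozu]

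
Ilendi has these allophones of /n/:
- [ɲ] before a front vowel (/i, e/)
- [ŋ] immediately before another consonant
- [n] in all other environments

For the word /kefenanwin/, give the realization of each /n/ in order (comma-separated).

Occurrence 1 (position 5): no conditioning environment matches → elsewhere allophone [n].
Occurrence 2 (position 7): immediately before another consonant → [ŋ].
Occurrence 3 (position 10): no conditioning environment matches → elsewhere allophone [n].

[n], [ŋ], [n]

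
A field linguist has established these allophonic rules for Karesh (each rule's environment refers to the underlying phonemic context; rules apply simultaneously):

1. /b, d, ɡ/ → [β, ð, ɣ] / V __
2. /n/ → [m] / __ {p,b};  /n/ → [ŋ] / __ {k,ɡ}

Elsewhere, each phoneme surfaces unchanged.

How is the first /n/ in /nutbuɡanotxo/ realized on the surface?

/n/ (word-initial) fails the environment for rule 2, so it stays [n].

[n]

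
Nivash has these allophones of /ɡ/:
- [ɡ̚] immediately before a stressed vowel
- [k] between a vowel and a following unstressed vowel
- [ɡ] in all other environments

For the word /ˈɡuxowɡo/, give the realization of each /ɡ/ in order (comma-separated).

Occurrence 1 (position 1): immediately before a stressed vowel → [ɡ̚].
Occurrence 2 (position 6): no conditioning environment matches → elsewhere allophone [ɡ].

[ɡ̚], [ɡ]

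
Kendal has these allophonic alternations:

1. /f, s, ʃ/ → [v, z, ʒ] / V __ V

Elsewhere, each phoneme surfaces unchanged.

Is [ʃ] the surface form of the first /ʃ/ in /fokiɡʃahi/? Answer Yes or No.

/ʃ/ — between /ɡ/ and /a/; rule 1 does not apply here → [ʃ].
The actual realization is [ʃ], which matches [ʃ].

Yes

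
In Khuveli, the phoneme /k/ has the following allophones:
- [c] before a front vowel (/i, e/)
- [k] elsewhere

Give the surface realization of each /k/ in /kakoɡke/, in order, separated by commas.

Occurrence 1 (position 1): no conditioning environment matches → elsewhere allophone [k].
Occurrence 2 (position 3): no conditioning environment matches → elsewhere allophone [k].
Occurrence 3 (position 6): before a front vowel (/i, e/) → [c].

[k], [k], [c]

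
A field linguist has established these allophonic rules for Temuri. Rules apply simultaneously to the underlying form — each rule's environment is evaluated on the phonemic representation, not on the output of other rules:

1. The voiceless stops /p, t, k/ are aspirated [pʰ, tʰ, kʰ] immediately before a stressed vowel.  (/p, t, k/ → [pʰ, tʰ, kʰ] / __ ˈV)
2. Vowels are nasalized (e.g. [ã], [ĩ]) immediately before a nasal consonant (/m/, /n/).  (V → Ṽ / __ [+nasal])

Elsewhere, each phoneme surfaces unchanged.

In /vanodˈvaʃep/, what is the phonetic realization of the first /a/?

[ã]

/a/ — between /v/ and /n/, before a nasal consonant — surfaces as [ã] (rule 2).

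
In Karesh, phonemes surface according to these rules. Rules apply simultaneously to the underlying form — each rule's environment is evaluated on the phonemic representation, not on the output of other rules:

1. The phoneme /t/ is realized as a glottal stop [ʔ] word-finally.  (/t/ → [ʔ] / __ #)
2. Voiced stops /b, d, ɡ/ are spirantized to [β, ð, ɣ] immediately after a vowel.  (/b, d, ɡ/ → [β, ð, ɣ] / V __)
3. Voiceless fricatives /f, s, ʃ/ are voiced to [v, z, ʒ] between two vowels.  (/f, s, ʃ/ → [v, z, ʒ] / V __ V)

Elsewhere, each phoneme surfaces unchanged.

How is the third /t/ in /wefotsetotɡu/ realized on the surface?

[t]

/t/ — between /o/ and /ɡ/; rule 1 does not apply here → [t].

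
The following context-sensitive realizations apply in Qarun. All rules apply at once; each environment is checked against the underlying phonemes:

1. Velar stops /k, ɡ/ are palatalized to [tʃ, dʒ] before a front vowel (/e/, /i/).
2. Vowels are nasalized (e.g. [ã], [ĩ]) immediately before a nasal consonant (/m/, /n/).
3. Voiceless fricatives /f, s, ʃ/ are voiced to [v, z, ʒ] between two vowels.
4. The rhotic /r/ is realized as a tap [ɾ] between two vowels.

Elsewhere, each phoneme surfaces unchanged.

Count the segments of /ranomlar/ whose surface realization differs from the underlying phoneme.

Segments that undergo a rule: /a/ → [ã] (rule 2); /o/ → [õ] (rule 2).
All other segments surface unchanged.

2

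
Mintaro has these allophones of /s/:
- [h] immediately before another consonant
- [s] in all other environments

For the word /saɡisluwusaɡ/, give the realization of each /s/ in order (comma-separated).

[s], [h], [s]

Occurrence 1 (position 1): no conditioning environment matches → elsewhere allophone [s].
Occurrence 2 (position 5): immediately before another consonant → [h].
Occurrence 3 (position 10): no conditioning environment matches → elsewhere allophone [s].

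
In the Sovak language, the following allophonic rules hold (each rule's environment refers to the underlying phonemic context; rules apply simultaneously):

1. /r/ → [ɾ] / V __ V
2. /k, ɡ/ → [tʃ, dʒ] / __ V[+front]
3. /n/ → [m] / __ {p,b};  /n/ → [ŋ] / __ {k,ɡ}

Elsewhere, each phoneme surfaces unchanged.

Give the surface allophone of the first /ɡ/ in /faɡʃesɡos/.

/ɡ/ (between /a/ and /ʃ/) fails the environment for rule 2, so it stays [ɡ].

[ɡ]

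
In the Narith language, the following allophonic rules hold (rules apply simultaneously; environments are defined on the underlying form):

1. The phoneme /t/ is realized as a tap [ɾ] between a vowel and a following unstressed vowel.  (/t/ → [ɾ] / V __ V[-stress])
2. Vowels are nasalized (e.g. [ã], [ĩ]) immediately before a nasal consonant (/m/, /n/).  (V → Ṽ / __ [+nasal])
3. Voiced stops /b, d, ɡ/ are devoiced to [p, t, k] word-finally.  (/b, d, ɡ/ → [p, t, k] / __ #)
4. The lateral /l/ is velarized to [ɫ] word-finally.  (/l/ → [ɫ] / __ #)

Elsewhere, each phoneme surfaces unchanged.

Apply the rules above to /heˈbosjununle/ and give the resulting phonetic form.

[heˈbosjũnũnle]

/h/ stays [h].
/e/ — between /h/ and /b/; rule 2 does not apply here → [e].
/b/ (between /e/ and /o/): rule 3 targets it, but not word-finally → unchanged [b].
/o/ (between /b/ and /s/) fails the environment for rule 2, so it stays [o].
/s/ stays [s].
/j/ stays [j].
/u/ (between /j/ and /n/): before a nasal consonant, so rule 2 applies → [ũ].
/n/ (between /u/ and /u/): no rule targets it → [n].
Rule 2 applies to /u/ (between /n/ and /n/: before a nasal consonant) → [ũ].
/n/ stays [n].
/l/ (between /n/ and /e/) is in the target of rule 4 but the environment (word-finally) is not met → [l].
/e/ (word-final): rule 2 targets it, but not before a nasal consonant → unchanged [e].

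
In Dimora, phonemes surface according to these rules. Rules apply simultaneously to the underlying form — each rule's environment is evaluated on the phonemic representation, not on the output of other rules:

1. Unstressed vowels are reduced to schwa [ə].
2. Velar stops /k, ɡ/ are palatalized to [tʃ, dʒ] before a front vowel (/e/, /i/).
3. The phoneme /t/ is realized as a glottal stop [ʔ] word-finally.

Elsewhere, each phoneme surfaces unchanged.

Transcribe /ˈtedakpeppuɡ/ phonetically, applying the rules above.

[ˈtedəkpəppəɡ]

/t/ (word-initial) fails the environment for rule 3, so it stays [t].
/e/ (between /t/ and /d/) fails the environment for rule 1, so it stays [e].
/a/ (between /d/ and /k/) occurs in an unstressed syllable → [ə] by rule 1.
/k/ (between /a/ and /p/) fails the environment for rule 2, so it stays [k].
/e/ (between /p/ and /p/): in an unstressed syllable, so rule 1 applies → [ə].
/u/ meets the environment for rule 1 (in an unstressed syllable) → [ə].
/ɡ/ (word-final) is in the target of rule 2 but the environment (before a front vowel) is not met → [ɡ].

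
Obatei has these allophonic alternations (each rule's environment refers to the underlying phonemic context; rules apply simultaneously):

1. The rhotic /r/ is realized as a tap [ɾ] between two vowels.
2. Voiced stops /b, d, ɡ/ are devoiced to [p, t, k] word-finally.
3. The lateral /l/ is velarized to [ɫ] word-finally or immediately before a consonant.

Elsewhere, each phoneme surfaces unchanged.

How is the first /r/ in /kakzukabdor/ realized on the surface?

/r/ (word-final): rule 1 targets it, but not between two vowels → unchanged [r].

[r]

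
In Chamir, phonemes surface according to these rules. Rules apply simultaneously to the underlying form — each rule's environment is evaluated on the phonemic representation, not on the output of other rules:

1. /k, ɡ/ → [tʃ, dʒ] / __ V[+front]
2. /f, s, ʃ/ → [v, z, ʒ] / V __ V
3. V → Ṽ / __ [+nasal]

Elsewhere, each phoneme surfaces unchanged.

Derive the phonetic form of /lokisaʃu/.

/l/ (word-initial): no rule targets it → [l].
/o/ (between /l/ and /k/) is in the target of rule 3 but the environment (before a nasal consonant) is not met → [o].
/k/ (between /o/ and /i/) occurs before a front vowel → [tʃ] by rule 1.
/i/ (between /k/ and /s/): rule 3 targets it, but not before a nasal consonant → unchanged [i].
/s/ (between /i/ and /a/): between two vowels, so rule 2 applies → [z].
/a/ (between /s/ and /ʃ/) is in the target of rule 3 but the environment (before a nasal consonant) is not met → [a].
/ʃ/ (between /a/ and /u/) occurs between two vowels → [ʒ] by rule 2.
/u/ (word-final) fails the environment for rule 3, so it stays [u].

[lotʃizaʒu]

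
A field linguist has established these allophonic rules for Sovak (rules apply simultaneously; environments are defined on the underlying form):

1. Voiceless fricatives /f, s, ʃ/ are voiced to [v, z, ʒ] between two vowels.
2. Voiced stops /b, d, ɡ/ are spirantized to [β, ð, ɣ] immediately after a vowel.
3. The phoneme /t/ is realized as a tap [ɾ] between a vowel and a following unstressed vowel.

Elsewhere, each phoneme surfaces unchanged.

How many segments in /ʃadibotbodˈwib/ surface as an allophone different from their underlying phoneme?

4

Segments that undergo a rule: /d/ → [ð] (rule 2); /b/ → [β] (rule 2); /d/ → [ð] (rule 2); /b/ → [β] (rule 2).
All other segments surface unchanged.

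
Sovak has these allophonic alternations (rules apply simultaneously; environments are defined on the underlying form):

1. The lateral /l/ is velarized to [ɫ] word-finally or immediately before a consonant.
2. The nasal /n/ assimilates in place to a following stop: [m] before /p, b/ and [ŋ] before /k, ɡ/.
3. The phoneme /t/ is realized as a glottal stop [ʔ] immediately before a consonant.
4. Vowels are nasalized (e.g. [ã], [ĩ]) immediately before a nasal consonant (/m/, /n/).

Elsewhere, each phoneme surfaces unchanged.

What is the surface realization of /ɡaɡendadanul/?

/ɡ/ (word-initial): no rule targets it → [ɡ].
/a/ (between /ɡ/ and /ɡ/) is in the target of rule 4 but the environment (before a nasal consonant) is not met → [a].
/ɡ/ (between /a/ and /e/) is unaffected → [ɡ].
/e/ meets the environment for rule 4 (before a nasal consonant) → [ẽ].
/n/ (between /e/ and /d/) is in the target of rule 2 but the environment (before a labial or velar stop) is not met → [n].
/d/ (between /n/ and /a/): no rule targets it → [d].
/a/ (between /d/ and /d/) fails the environment for rule 4, so it stays [a].
/d/ stays [d].
/a/ (between /d/ and /n/): before a nasal consonant, so rule 4 applies → [ã].
/n/ (between /a/ and /u/) fails the environment for rule 2, so it stays [n].
/u/ (between /n/ and /l/) is in the target of rule 4 but the environment (before a nasal consonant) is not met → [u].
/l/ meets the environment for rule 1 (word-finally or immediately before a consonant) → [ɫ].

[ɡaɡẽndadãnuɫ]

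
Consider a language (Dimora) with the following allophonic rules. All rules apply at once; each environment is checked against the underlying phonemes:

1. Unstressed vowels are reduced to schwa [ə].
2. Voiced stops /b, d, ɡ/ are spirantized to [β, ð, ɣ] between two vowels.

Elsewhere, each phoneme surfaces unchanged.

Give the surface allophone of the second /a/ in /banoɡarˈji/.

/a/ (between /ɡ/ and /r/): in an unstressed syllable, so rule 1 applies → [ə].

[ə]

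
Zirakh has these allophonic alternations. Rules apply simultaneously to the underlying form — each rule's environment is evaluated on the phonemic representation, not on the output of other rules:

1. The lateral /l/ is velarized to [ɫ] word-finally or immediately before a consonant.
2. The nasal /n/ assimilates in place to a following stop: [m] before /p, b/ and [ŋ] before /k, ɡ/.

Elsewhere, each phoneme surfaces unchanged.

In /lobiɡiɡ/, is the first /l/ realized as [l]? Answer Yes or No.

Yes

/l/ (word-initial): rule 1 targets it, but not word-finally or immediately before a consonant → unchanged [l].
The actual realization is [l], which matches [l].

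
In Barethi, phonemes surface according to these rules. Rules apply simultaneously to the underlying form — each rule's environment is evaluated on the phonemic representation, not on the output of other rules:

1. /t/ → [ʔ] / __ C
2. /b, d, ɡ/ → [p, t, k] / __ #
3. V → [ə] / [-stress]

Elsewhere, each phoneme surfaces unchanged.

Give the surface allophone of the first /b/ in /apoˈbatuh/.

/b/ — between /o/ and /a/; rule 2 does not apply here → [b].

[b]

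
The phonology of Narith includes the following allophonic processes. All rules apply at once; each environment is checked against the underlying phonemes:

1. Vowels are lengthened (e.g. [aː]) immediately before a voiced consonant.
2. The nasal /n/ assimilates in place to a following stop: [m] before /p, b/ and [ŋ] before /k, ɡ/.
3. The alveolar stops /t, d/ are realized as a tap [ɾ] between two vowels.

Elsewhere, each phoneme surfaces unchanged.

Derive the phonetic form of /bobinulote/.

/b/ (word-initial) is unaffected → [b].
Rule 1 applies to /o/ (between /b/ and /b/: before a voiced consonant) → [oː].
/b/ (between /o/ and /i/) is unaffected → [b].
/i/ (between /b/ and /n/) occurs before a voiced consonant → [iː] by rule 1.
/n/ (between /i/ and /u/) fails the environment for rule 2, so it stays [n].
/u/ (between /n/ and /l/) occurs before a voiced consonant → [uː] by rule 1.
/l/ stays [l].
/o/ — between /l/ and /t/; rule 1 does not apply here → [o].
/t/ (between /o/ and /e/): between two vowels, so rule 3 applies → [ɾ].
/e/ (word-final) is in the target of rule 1 but the environment (before a voiced consonant) is not met → [e].

[boːbiːnuːloɾe]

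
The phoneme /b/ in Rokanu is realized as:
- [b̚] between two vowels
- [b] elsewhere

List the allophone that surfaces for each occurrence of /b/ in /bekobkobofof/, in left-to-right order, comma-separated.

[b], [b], [b̚]

Occurrence 1 (position 1): no conditioning environment matches → elsewhere allophone [b].
Occurrence 2 (position 5): no conditioning environment matches → elsewhere allophone [b].
Occurrence 3 (position 8): between two vowels → [b̚].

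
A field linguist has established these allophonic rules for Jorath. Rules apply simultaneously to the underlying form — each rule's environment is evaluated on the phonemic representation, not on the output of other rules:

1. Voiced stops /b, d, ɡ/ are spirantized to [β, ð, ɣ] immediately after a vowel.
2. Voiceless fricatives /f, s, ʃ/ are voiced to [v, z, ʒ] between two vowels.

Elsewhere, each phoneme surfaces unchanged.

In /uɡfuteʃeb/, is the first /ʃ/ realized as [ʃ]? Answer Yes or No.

/ʃ/ meets the environment for rule 2 (between two vowels) → [ʒ].
The actual realization is [ʒ], not [ʃ].

No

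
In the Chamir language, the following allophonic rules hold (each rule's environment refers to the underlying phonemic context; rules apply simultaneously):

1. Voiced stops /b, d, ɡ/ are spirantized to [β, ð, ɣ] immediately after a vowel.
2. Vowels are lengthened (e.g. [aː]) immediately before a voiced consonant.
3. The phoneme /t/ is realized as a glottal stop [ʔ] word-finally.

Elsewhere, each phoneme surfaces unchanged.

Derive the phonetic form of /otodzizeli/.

/o/ — word-initial; rule 2 does not apply here → [o].
/t/ (between /o/ and /o/): rule 3 targets it, but not word-finally → unchanged [t].
/o/ (between /t/ and /d/) occurs before a voiced consonant → [oː] by rule 2.
Rule 1 applies to /d/ (between /o/ and /z/: immediately after a vowel) → [ð].
/i/ (between /z/ and /z/): before a voiced consonant, so rule 2 applies → [iː].
/e/ — between /z/ and /l/, before a voiced consonant — surfaces as [eː] (rule 2).
/i/ — word-final; rule 2 does not apply here → [i].

[otoːðziːzeːli]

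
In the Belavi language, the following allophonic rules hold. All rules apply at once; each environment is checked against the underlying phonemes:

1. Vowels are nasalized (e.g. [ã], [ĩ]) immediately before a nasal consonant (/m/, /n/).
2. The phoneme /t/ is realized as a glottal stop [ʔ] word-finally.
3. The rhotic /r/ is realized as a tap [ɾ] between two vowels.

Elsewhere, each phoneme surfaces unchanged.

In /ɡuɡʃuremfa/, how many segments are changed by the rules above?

2

Segments that undergo a rule: /r/ → [ɾ] (rule 3); /e/ → [ẽ] (rule 1).
All other segments surface unchanged.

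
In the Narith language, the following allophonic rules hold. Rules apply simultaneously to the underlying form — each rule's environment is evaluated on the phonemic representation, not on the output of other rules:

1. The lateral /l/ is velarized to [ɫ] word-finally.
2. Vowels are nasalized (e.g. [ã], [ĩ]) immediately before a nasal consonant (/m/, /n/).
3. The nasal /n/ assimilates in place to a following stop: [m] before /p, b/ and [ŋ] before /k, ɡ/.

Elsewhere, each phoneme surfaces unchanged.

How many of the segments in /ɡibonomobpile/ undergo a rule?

Segments that undergo a rule: /o/ → [õ] (rule 2); /o/ → [õ] (rule 2).
All other segments surface unchanged.

2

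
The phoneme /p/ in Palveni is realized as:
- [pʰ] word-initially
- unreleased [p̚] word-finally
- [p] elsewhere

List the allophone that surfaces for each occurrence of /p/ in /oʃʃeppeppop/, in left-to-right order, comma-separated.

Occurrence 1 (position 5): no conditioning environment matches → elsewhere allophone [p].
Occurrence 2 (position 6): no conditioning environment matches → elsewhere allophone [p].
Occurrence 3 (position 8): no conditioning environment matches → elsewhere allophone [p].
Occurrence 4 (position 9): no conditioning environment matches → elsewhere allophone [p].
Occurrence 5 (position 11): word-finally → [p̚].

[p], [p], [p], [p], [p̚]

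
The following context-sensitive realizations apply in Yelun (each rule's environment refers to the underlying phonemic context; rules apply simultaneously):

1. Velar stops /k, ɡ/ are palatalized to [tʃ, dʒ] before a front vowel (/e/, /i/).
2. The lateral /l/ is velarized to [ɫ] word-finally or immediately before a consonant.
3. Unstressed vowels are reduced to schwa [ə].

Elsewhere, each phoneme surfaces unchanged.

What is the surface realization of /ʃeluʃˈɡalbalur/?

[ʃələʃˈɡaɫbələr]

/e/ — between /ʃ/ and /l/, in an unstressed syllable — surfaces as [ə] (rule 3).
/l/ (between /e/ and /u/): rule 2 targets it, but not word-finally or immediately before a consonant → unchanged [l].
/u/ — between /l/ and /ʃ/, in an unstressed syllable — surfaces as [ə] (rule 3).
/ɡ/ (between /ʃ/ and /a/) is in the target of rule 1 but the environment (before a front vowel) is not met → [ɡ].
/a/ (between /ɡ/ and /l/) is in the target of rule 3 but the environment (in an unstressed syllable) is not met → [a].
/l/ (between /a/ and /b/) occurs word-finally or immediately before a consonant → [ɫ] by rule 2.
/a/ (between /b/ and /l/): in an unstressed syllable, so rule 3 applies → [ə].
/l/ (between /a/ and /u/) fails the environment for rule 2, so it stays [l].
/u/ — between /l/ and /r/, in an unstressed syllable — surfaces as [ə] (rule 3).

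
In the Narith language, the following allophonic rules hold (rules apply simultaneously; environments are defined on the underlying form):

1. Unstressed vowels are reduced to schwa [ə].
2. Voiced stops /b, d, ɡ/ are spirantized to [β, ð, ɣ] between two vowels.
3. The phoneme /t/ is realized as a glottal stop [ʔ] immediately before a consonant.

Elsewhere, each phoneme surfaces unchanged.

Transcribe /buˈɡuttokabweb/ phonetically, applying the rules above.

[bəˈɣuʔtəkəbwəb]

/b/ (word-initial): rule 2 targets it, but not between two vowels → unchanged [b].
Rule 1 applies to /u/ (between /b/ and /ɡ/: in an unstressed syllable) → [ə].
/ɡ/ meets the environment for rule 2 (between two vowels) → [ɣ].
/u/ (between /ɡ/ and /t/) fails the environment for rule 1, so it stays [u].
/t/ (between /u/ and /t/): immediately before a consonant, so rule 3 applies → [ʔ].
/t/ (between /t/ and /o/) is in the target of rule 3 but the environment (immediately before a consonant) is not met → [t].
/o/ meets the environment for rule 1 (in an unstressed syllable) → [ə].
/k/ stays [k].
/a/ (between /k/ and /b/) occurs in an unstressed syllable → [ə] by rule 1.
/b/ — between /a/ and /w/; rule 2 does not apply here → [b].
/w/ (between /b/ and /e/) is unaffected → [w].
/e/ meets the environment for rule 1 (in an unstressed syllable) → [ə].
/b/ — word-final; rule 2 does not apply here → [b].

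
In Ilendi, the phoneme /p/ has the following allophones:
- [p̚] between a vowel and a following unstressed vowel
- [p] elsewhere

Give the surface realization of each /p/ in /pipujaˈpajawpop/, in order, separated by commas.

Occurrence 1 (position 1): no conditioning environment matches → elsewhere allophone [p].
Occurrence 2 (position 3): between a vowel and a following unstressed vowel → [p̚].
Occurrence 3 (position 7): no conditioning environment matches → elsewhere allophone [p].
Occurrence 4 (position 12): no conditioning environment matches → elsewhere allophone [p].
Occurrence 5 (position 14): no conditioning environment matches → elsewhere allophone [p].

[p], [p̚], [p], [p], [p]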